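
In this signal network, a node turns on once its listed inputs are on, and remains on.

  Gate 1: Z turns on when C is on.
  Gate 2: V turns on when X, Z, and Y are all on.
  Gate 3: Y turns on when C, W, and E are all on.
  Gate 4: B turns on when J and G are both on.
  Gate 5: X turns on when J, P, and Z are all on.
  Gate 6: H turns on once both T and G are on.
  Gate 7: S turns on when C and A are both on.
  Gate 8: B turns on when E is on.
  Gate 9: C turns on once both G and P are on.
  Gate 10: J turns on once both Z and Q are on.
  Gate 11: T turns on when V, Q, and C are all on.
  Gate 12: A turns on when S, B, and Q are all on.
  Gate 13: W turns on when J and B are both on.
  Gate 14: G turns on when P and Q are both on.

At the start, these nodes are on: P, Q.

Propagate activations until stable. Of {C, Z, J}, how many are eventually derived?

Gate 14: P and Q on → G on.
Gate 9: G and P on → C on.
C is on, so Z turns on (Gate 1).
Z and Q are on, so J turns on (Gate 10).
C: reached.
Z: reached.
J: reached.
All 3 are reached.

3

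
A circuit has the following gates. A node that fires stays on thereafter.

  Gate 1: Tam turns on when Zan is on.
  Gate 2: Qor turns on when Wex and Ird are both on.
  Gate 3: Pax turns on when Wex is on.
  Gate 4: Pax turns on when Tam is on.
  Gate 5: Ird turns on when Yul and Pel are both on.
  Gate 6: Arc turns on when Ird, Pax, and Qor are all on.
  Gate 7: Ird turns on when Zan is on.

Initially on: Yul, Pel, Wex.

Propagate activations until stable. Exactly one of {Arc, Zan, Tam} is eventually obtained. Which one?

Wex is on, so Pax turns on (Gate 3).
Yul and Pel are on, so Ird turns on (Gate 5).
Gate 2: Wex and Ird on → Qor on.
Gate 6: Ird, Pax, and Qor on → Arc on.
Tam would need Zan (Gate 1), but Zan never turns on. No rule produces Zan, and it is not given.

Arc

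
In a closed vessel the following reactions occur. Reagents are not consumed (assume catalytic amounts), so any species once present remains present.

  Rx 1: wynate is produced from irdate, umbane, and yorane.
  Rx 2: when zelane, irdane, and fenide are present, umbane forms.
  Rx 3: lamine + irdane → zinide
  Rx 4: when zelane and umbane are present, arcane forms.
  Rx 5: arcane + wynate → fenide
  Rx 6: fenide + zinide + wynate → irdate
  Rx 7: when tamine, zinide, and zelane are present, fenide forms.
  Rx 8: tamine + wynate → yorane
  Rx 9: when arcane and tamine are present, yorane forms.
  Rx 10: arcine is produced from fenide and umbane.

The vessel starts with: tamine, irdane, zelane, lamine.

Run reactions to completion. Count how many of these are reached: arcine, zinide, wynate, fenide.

lamine and irdane present → zinide forms (Rx 3).
tamine, zinide, and zelane present → fenide forms (Rx 7).
zelane, irdane, and fenide present → umbane forms (Rx 2).
fenide and umbane present → arcine forms (Rx 10).
arcine: reached.
zinide: reached.
wynate would need irdate, umbane, and yorane (Rx 1), but irdate never forms.
fenide: reached.
Reached: arcine, zinide, and fenide — 3 of the 4.

3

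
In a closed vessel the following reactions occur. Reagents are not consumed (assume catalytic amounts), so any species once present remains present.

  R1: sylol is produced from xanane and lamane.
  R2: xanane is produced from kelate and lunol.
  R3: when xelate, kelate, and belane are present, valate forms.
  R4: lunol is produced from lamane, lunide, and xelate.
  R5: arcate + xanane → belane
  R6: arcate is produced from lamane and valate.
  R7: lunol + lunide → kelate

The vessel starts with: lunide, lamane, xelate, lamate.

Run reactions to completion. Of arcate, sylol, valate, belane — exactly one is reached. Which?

lamane, lunide, and xelate present → lunol forms (R4).
lunol and lunide present → kelate forms (R7).
kelate and lunol present → xanane forms (R2).
xanane and lamane present → sylol forms (R1).
arcate would need lamane and valate (R6), but valate never forms. valate would need xelate, kelate, and belane (R3), but belane never forms. belane would need arcate and xanane (R5), but arcate never forms.

sylol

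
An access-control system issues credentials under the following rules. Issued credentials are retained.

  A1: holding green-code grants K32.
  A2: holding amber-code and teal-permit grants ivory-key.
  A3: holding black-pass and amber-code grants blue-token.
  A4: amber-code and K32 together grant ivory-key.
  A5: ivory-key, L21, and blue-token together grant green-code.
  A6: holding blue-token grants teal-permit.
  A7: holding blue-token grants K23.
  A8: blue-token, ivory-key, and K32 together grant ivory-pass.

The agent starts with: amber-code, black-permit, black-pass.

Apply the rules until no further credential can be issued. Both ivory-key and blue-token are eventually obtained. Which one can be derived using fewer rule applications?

blue-token

blue-token: Holding black-pass and amber-code grants blue-token (A3). [1 rule application]
ivory-key: Holding black-pass and amber-code grants blue-token (A3). Holding blue-token grants teal-permit (A6). Holding amber-code and teal-permit grants ivory-key (A2). [3 rule applications]
blue-token needs fewer.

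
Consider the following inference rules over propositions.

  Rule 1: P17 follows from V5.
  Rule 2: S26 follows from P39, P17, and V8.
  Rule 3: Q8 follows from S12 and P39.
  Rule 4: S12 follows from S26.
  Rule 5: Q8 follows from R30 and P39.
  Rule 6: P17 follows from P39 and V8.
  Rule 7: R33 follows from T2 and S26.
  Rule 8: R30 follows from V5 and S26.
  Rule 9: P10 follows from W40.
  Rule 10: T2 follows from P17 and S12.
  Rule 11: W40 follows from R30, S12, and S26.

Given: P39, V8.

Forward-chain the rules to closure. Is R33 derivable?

Yes

From P39 and V8, Rule 6 gives P17.
From P39, P17, and V8, Rule 2 gives S26.
From S26, Rule 4 gives S12.
P17 and S12 hold, so T2 follows (Rule 10).
T2 and S26 hold, so R33 follows (Rule 7).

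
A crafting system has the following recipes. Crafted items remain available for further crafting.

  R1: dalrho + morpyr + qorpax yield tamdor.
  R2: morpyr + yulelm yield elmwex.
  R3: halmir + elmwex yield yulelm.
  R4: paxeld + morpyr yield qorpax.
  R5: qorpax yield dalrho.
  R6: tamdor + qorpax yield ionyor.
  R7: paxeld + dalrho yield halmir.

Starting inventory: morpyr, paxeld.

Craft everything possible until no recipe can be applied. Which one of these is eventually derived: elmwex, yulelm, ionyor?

Using R4, paxeld and morpyr make qorpax.
qorpax → dalrho (R5).
Using R1, dalrho, morpyr, and qorpax make tamdor.
Using R6, tamdor and qorpax make ionyor.
elmwex would need morpyr and yulelm (R2), but yulelm is never obtained. yulelm would need halmir and elmwex (R3), but elmwex is never obtained.

ionyor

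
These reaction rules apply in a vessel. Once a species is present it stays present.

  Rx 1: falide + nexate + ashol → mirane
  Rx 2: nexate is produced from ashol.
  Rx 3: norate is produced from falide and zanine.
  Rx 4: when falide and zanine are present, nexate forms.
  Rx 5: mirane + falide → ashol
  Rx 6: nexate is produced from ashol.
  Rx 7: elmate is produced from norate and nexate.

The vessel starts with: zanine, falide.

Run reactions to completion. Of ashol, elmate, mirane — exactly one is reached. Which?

falide and zanine present → norate forms (Rx 3).
falide and zanine present → nexate forms (Rx 4).
norate and nexate present → elmate forms (Rx 7).
mirane would need falide, nexate, and ashol (Rx 1), but ashol never forms. ashol would need mirane and falide (Rx 5), but mirane never forms.

elmate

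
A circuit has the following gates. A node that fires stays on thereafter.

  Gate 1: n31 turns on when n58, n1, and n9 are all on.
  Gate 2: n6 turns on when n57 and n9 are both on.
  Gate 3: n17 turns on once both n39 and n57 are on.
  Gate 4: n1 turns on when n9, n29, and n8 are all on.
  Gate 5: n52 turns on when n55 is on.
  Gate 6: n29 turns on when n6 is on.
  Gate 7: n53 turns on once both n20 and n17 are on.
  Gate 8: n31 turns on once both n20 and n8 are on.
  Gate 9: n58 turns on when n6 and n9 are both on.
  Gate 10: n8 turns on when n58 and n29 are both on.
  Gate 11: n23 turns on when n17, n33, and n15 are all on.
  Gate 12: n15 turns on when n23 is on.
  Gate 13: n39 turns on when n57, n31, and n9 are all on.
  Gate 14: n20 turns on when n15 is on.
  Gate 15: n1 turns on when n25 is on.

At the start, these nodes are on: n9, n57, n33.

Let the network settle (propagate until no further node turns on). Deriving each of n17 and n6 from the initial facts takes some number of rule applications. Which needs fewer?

n6

n6: Gate 2: n57 and n9 on → n6 on. [1 rule application]
n17: Gate 2: n57 and n9 on → n6 on. n6 and n9 are on, so n58 turns on (Gate 9). n6 is on, so n29 turns on (Gate 6). Gate 10: n58 and n29 on → n8 on. n9, n29, and n8 are on, so n1 turns on (Gate 4). n58, n1, and n9 are on, so n31 turns on (Gate 1). Gate 13: n57, n31, and n9 on → n39 on. n39 and n57 are on, so n17 turns on (Gate 3). [8 rule applications]
n6 needs fewer.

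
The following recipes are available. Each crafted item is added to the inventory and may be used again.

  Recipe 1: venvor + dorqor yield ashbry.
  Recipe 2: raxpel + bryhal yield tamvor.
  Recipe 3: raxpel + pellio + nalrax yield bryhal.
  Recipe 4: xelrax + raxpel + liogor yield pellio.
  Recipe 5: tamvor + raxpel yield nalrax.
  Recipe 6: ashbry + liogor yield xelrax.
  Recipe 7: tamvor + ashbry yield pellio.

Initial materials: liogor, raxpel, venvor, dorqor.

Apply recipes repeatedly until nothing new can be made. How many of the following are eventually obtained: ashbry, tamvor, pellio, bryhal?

2

venvor + dorqor → ashbry (Recipe 1).
Using Recipe 6, ashbry and liogor make xelrax.
Using Recipe 4, xelrax, raxpel, and liogor make pellio.
ashbry: reached.
tamvor would need raxpel and bryhal (Recipe 2), but bryhal is never obtained.
pellio: reached.
bryhal would need raxpel, pellio, and nalrax (Recipe 3), but nalrax is never obtained.
Reached: ashbry and pellio — 2 of the 4.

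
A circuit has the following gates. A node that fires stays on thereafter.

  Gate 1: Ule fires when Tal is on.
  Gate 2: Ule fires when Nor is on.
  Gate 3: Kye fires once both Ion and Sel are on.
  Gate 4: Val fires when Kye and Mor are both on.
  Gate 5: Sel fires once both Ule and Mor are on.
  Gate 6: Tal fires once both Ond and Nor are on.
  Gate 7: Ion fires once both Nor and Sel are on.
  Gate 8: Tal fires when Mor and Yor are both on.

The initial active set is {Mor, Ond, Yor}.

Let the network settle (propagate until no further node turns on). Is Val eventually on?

No

Val would need Kye and Mor (Gate 4), but Kye never turns on.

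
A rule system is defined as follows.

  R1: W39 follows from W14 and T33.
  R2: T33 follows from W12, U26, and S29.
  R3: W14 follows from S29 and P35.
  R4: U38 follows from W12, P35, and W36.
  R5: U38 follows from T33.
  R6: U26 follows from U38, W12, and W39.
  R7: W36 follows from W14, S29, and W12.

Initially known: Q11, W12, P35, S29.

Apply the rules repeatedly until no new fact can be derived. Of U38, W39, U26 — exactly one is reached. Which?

U38

From S29 and P35, R3 gives W14.
W14, S29, and W12 hold, so W36 follows (R7).
W12, P35, and W36 hold, so U38 follows (R4).
W39 would need W14 and T33 (R1), but T33 is never established. U26 would need U38, W12, and W39 (R6), but W39 is never established.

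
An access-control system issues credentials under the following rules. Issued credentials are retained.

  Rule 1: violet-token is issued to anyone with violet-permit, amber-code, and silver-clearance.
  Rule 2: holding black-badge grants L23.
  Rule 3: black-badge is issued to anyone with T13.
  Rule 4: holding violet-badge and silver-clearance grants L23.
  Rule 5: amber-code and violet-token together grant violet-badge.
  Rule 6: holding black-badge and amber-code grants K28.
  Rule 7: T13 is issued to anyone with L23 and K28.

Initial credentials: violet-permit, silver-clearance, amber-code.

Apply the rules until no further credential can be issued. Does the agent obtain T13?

T13 would need L23 and K28 (Rule 7), but K28 is never granted.

No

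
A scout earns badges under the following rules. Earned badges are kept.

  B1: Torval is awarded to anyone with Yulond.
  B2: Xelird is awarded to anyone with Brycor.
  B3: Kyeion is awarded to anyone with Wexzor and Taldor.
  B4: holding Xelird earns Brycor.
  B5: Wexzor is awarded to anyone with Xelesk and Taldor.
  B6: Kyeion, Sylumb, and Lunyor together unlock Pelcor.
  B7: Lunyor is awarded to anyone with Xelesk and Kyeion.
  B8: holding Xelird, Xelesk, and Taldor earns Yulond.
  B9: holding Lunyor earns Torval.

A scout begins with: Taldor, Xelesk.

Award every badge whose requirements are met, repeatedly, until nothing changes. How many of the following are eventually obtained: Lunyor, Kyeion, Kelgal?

With Xelesk and Taldor, Wexzor is earned (B5).
With Wexzor and Taldor, Kyeion is earned (B3).
With Xelesk and Kyeion, Lunyor is earned (B7).
Lunyor: reached.
Kyeion: reached.
No rule produces Kelgal, and it is not given.
Reached: Lunyor and Kyeion — 2 of the 3.

2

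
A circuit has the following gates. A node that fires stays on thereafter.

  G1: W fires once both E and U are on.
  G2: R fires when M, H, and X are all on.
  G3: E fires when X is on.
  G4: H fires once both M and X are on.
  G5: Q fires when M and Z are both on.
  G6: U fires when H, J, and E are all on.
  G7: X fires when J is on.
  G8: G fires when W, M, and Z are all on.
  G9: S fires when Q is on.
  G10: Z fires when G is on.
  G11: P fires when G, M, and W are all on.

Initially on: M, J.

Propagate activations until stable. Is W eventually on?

G7: J on → X on.
G4: M and X on → H on.
X is on, so E fires (G3).
H, J, and E are on, so U fires (G6).
E and U are on, so W fires (G1).

Yes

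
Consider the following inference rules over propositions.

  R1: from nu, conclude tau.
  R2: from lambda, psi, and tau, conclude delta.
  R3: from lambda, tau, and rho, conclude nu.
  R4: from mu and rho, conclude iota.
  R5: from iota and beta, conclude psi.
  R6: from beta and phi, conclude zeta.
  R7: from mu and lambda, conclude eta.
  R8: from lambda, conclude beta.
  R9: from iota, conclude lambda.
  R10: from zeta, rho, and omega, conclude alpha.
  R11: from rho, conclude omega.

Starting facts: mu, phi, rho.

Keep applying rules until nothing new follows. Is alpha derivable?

From mu and rho, R4 gives iota.
From rho, R11 gives omega.
iota holds, so lambda follows (R9).
lambda holds, so beta follows (R8).
beta and phi hold, so zeta follows (R6).
From zeta, rho, and omega, R10 gives alpha.

Yes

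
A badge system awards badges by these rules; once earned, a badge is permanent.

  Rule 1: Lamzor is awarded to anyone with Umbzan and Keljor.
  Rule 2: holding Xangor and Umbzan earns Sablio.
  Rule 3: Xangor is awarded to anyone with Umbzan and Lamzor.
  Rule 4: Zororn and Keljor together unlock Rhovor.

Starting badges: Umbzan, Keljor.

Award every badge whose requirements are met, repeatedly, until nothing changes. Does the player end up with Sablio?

Yes

With Umbzan and Keljor, Lamzor is earned (Rule 1).
With Umbzan and Lamzor, Xangor is earned (Rule 3).
With Xangor and Umbzan, Sablio is earned (Rule 2).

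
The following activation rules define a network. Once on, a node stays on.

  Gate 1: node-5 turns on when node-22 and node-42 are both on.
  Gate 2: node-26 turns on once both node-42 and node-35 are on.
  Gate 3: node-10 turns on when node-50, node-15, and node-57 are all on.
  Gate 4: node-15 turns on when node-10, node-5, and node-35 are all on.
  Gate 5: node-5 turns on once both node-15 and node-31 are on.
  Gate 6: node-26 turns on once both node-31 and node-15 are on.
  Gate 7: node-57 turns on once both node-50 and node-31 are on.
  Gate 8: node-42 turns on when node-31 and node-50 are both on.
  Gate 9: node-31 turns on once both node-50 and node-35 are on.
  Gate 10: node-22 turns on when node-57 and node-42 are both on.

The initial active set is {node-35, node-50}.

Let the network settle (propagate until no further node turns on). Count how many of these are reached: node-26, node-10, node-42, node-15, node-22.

node-50 and node-35 are on, so node-31 turns on (Gate 9).
node-31 and node-50 are on, so node-42 turns on (Gate 8).
node-50 and node-31 are on, so node-57 turns on (Gate 7).
Gate 2: node-42 and node-35 on → node-26 on.
Gate 10: node-57 and node-42 on → node-22 on.
node-26: reached.
node-10 would need node-50, node-15, and node-57 (Gate 3), but node-15 never turns on.
node-42: reached.
node-15 would need node-10, node-5, and node-35 (Gate 4), but node-10 never turns on.
node-22: reached.
Reached: node-26, node-42, and node-22 — 3 of the 5.

3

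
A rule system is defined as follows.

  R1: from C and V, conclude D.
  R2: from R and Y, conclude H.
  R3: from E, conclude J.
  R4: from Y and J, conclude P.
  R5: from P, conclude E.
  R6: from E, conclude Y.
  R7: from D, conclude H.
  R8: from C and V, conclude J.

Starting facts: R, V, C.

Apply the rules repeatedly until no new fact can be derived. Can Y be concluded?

Y would need E (R6), but E is never established.

No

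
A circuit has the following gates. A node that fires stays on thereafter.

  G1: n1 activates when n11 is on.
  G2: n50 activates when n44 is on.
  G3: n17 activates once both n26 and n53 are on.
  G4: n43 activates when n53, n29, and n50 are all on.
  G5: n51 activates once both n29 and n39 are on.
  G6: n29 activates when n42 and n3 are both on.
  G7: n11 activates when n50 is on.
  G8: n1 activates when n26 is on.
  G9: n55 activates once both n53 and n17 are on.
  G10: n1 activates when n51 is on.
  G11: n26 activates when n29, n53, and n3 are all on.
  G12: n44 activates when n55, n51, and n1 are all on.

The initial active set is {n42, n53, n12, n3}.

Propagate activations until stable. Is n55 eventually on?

Yes

n42 and n3 are on, so n29 activates (G6).
G11: n29, n53, and n3 on → n26 on.
n26 and n53 are on, so n17 activates (G3).
G9: n53 and n17 on → n55 on.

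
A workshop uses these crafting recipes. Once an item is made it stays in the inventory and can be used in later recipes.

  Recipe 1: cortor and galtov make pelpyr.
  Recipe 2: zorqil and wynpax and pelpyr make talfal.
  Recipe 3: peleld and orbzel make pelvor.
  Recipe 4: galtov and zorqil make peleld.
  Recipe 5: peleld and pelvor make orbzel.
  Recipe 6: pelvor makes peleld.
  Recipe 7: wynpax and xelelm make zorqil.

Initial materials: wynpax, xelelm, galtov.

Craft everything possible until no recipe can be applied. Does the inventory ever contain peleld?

wynpax and xelelm → zorqil (Recipe 7).
Using Recipe 4, galtov and zorqil make peleld.

Yes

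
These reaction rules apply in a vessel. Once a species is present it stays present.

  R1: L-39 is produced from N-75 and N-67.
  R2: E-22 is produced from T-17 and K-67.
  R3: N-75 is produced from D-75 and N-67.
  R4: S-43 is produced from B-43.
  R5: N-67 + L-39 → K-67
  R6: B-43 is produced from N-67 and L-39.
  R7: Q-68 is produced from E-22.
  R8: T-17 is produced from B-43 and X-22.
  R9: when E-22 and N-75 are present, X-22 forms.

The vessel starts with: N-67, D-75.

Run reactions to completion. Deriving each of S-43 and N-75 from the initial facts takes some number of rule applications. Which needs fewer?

N-75: D-75 and N-67 present → N-75 forms (R3). [1 rule application]
S-43: D-75 and N-67 present → N-75 forms (R3). N-75 and N-67 present → L-39 forms (R1). N-67 and L-39 present → B-43 forms (R6). B-43 present → S-43 forms (R4). [4 rule applications]
N-75 needs fewer.

N-75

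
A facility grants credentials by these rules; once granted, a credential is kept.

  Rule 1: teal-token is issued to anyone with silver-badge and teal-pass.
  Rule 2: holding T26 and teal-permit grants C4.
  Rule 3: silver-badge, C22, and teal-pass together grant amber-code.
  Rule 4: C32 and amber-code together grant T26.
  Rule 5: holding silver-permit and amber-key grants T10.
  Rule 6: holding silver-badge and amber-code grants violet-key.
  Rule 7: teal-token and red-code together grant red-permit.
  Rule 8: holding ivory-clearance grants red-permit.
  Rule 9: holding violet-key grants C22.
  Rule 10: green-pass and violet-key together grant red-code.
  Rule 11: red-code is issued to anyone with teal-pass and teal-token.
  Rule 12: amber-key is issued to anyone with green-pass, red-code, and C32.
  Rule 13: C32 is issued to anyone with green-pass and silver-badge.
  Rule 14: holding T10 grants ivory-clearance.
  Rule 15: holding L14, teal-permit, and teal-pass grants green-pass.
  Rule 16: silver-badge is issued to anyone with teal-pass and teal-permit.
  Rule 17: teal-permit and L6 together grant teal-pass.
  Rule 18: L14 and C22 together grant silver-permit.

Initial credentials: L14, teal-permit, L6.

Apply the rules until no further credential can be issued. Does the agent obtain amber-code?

amber-code would need silver-badge, C22, and teal-pass (Rule 3), but C22 is never granted.

No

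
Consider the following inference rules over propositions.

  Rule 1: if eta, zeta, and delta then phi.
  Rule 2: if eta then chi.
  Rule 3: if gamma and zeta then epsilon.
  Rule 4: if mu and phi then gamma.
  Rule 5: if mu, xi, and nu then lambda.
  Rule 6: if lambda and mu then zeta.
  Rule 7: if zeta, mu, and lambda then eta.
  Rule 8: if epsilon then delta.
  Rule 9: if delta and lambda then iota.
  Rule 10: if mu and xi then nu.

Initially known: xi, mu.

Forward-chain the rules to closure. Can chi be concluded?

Yes

mu and xi hold, so nu follows (Rule 10).
From mu, xi, and nu, Rule 5 gives lambda.
lambda and mu hold, so zeta follows (Rule 6).
From zeta, mu, and lambda, Rule 7 gives eta.
eta holds, so chi follows (Rule 2).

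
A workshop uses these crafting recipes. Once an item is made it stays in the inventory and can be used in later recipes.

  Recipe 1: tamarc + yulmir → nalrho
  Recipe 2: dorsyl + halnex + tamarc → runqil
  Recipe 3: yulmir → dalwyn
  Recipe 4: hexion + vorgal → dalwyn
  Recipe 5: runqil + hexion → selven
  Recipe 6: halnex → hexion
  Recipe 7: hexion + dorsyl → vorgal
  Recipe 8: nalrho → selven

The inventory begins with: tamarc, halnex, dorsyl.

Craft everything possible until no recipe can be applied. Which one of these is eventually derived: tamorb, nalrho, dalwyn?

Using Recipe 6, halnex makes hexion.
hexion + dorsyl → vorgal (Recipe 7).
Using Recipe 4, hexion and vorgal make dalwyn.
nalrho would need tamarc and yulmir (Recipe 1), but yulmir is never obtained. No rule produces tamorb, and it is not given.

dalwyn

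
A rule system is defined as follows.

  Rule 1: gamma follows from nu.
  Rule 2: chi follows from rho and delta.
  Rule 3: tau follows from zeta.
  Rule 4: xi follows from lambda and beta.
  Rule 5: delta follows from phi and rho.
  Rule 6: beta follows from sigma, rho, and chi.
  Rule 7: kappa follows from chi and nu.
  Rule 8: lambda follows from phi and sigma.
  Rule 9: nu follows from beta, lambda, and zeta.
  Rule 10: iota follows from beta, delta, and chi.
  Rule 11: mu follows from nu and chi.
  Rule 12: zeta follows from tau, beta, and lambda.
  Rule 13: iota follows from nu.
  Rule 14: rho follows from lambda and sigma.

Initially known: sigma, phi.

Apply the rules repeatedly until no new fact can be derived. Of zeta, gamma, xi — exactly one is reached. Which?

xi

phi and sigma hold, so lambda follows (Rule 8).
From lambda and sigma, Rule 14 gives rho.
From phi and rho, Rule 5 gives delta.
From rho and delta, Rule 2 gives chi.
From sigma, rho, and chi, Rule 6 gives beta.
From lambda and beta, Rule 4 gives xi.
gamma would need nu (Rule 1), but nu is never established. zeta would need tau, beta, and lambda (Rule 12), but tau is never established.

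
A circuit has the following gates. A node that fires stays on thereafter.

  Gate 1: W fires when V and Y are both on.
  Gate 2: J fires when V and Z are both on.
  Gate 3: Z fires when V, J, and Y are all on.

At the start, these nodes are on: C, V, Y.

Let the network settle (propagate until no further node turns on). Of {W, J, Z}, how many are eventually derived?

V and Y are on, so W fires (Gate 1).
W: reached.
J would need V and Z (Gate 2), but Z never turns on.
Z would need V, J, and Y (Gate 3), but J never turns on.
Reached: W — 1 of the 3.

1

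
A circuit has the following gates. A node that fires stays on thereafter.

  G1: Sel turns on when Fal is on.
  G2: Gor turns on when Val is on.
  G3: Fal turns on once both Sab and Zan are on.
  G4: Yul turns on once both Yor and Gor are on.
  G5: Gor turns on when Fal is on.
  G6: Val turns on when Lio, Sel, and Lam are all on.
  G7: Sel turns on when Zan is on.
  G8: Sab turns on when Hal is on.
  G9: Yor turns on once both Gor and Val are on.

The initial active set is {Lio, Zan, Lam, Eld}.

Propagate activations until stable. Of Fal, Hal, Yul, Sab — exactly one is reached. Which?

Zan is on, so Sel turns on (G7).
Lio, Sel, and Lam are on, so Val turns on (G6).
Val is on, so Gor turns on (G2).
Gor and Val are on, so Yor turns on (G9).
G4: Yor and Gor on → Yul on.
No rule produces Hal, and it is not given. Sab would need Hal (G8), but Hal never turns on. Fal would need Sab and Zan (G3), but Sab never turns on.

Yul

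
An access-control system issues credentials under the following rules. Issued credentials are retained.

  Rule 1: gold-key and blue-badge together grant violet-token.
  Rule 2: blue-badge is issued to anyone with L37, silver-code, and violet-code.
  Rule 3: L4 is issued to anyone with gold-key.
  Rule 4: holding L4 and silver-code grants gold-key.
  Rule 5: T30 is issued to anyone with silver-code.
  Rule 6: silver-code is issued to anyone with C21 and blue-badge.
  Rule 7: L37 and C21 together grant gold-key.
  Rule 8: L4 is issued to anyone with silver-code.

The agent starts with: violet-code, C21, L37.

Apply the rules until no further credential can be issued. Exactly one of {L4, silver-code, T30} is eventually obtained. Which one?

Holding L37 and C21 grants gold-key (Rule 7).
Holding gold-key grants L4 (Rule 3).
T30 would need silver-code (Rule 5), but silver-code is never granted. silver-code would need C21 and blue-badge (Rule 6), but blue-badge is never granted.

L4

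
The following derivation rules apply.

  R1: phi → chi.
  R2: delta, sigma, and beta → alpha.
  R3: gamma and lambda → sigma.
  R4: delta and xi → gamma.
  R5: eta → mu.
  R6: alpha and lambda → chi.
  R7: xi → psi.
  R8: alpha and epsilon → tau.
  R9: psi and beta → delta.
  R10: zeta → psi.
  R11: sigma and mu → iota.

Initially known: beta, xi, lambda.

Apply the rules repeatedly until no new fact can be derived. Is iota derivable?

iota would need sigma and mu (R11), but mu is never established.

No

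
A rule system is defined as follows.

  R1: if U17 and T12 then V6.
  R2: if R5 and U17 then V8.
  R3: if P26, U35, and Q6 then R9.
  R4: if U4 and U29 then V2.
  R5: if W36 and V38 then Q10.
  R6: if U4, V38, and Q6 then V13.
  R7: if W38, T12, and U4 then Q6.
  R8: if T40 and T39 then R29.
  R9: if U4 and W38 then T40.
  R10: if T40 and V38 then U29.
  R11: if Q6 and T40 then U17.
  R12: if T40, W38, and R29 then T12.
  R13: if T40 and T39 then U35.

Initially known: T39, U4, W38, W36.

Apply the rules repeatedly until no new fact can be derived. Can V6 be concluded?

From U4 and W38, R9 gives T40.
From T40 and T39, R8 gives R29.
T40, W38, and R29 hold, so T12 follows (R12).
From W38, T12, and U4, R7 gives Q6.
From Q6 and T40, R11 gives U17.
U17 and T12 hold, so V6 follows (R1).

Yes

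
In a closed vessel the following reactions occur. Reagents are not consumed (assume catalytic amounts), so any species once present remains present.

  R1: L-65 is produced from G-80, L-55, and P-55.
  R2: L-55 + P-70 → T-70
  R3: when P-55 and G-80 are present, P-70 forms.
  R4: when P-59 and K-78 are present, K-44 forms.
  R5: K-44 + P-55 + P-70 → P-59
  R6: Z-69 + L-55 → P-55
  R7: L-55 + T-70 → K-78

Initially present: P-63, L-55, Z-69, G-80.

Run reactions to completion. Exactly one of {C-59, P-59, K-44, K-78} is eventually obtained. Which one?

K-78

Z-69 and L-55 present → P-55 forms (R6).
P-55 and G-80 present → P-70 forms (R3).
L-55 and P-70 present → T-70 forms (R2).
L-55 and T-70 present → K-78 forms (R7).
No rule produces C-59, and it is not given. K-44 would need P-59 and K-78 (R4), but P-59 never forms. P-59 would need K-44, P-55, and P-70 (R5), but K-44 never forms.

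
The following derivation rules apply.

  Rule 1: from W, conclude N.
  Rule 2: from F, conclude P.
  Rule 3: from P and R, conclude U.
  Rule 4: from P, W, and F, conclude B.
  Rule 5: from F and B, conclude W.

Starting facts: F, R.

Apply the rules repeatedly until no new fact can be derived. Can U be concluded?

F holds, so P follows (Rule 2).
From P and R, Rule 3 gives U.

Yes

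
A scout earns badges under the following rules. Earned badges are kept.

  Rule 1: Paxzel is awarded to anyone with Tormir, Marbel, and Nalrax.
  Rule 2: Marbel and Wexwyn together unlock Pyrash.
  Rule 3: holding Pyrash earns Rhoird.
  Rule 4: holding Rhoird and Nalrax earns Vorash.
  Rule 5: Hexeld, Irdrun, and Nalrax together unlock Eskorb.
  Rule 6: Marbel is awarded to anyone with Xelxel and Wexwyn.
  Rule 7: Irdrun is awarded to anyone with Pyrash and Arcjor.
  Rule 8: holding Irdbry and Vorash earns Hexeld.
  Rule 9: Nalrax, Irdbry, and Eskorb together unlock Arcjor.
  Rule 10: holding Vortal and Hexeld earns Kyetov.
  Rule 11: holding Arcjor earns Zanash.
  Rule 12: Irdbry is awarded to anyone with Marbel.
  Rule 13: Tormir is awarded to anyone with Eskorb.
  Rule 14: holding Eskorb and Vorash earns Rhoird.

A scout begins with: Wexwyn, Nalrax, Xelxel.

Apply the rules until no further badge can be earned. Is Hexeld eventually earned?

With Xelxel and Wexwyn, Marbel is earned (Rule 6).
With Marbel and Wexwyn, Pyrash is earned (Rule 2).
With Marbel, Irdbry is earned (Rule 12).
With Pyrash, Rhoird is earned (Rule 3).
With Rhoird and Nalrax, Vorash is earned (Rule 4).
With Irdbry and Vorash, Hexeld is earned (Rule 8).

Yes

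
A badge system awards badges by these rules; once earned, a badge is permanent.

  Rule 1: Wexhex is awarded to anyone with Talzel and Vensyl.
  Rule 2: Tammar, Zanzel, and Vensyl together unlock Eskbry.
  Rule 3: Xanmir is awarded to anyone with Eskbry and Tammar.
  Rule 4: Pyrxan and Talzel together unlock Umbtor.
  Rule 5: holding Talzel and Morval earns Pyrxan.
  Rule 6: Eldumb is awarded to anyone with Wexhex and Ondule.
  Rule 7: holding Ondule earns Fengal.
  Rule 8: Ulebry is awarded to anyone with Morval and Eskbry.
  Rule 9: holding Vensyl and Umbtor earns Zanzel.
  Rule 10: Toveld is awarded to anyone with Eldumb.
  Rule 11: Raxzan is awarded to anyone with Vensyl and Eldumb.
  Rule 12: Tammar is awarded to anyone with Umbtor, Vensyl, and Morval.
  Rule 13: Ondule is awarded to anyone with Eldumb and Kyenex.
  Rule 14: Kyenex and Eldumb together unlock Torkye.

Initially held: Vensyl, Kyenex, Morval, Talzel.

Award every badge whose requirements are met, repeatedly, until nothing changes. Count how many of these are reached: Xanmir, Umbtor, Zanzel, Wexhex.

With Talzel and Vensyl, Wexhex is earned (Rule 1).
With Talzel and Morval, Pyrxan is earned (Rule 5).
With Pyrxan and Talzel, Umbtor is earned (Rule 4).
With Umbtor, Vensyl, and Morval, Tammar is earned (Rule 12).
With Vensyl and Umbtor, Zanzel is earned (Rule 9).
With Tammar, Zanzel, and Vensyl, Eskbry is earned (Rule 2).
With Eskbry and Tammar, Xanmir is earned (Rule 3).
Xanmir: reached.
Umbtor: reached.
Zanzel: reached.
Wexhex: reached.
All 4 are reached.

4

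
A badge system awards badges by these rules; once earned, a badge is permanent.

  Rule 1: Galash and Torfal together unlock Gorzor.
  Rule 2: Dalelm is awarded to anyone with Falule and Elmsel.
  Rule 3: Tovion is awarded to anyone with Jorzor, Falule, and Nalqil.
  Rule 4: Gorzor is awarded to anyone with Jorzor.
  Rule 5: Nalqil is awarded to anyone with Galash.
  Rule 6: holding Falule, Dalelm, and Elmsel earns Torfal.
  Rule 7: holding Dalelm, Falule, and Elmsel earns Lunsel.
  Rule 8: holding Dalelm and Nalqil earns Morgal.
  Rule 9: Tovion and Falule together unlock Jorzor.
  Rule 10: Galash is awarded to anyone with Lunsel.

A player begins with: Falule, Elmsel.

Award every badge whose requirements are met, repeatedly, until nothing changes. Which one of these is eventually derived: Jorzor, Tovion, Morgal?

Morgal

With Falule and Elmsel, Dalelm is earned (Rule 2).
With Dalelm, Falule, and Elmsel, Lunsel is earned (Rule 7).
With Lunsel, Galash is earned (Rule 10).
With Galash, Nalqil is earned (Rule 5).
With Dalelm and Nalqil, Morgal is earned (Rule 8).
Jorzor would need Tovion and Falule (Rule 9), but Tovion is never earned. Tovion would need Jorzor, Falule, and Nalqil (Rule 3), but Jorzor is never earned.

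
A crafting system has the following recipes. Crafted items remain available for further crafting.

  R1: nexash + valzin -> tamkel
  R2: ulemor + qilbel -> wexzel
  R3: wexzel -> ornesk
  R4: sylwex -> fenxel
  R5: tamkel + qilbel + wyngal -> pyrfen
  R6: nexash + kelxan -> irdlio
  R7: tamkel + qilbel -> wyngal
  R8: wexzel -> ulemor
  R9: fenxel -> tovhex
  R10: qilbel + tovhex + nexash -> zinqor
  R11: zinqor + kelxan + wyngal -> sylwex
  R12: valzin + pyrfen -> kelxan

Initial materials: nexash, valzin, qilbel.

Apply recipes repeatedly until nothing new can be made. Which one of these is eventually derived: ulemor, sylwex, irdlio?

Using R1, nexash and valzin make tamkel.
tamkel + qilbel -> wyngal (R7).
tamkel + qilbel + wyngal -> pyrfen (R5).
valzin + pyrfen -> kelxan (R12).
Using R6, nexash and kelxan make irdlio.
sylwex would need zinqor, kelxan, and wyngal (R11), but zinqor is never obtained. ulemor would need wexzel (R8), but wexzel is never obtained.

irdlio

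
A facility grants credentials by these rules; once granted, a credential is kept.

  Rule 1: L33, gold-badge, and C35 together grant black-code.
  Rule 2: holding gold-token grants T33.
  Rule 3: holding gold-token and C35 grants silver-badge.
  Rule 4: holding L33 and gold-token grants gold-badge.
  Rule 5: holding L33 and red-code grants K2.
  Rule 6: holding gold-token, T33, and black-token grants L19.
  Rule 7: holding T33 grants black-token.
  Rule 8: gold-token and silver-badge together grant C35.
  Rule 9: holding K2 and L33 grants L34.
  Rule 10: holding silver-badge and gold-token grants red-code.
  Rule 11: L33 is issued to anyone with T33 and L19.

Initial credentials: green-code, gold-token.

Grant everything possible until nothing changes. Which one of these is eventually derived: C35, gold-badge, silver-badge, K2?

gold-badge

Holding gold-token grants T33 (Rule 2).
Holding T33 grants black-token (Rule 7).
Holding gold-token, T33, and black-token grants L19 (Rule 6).
Holding T33 and L19 grants L33 (Rule 11).
Holding L33 and gold-token grants gold-badge (Rule 4).
K2 would need L33 and red-code (Rule 5), but red-code is never granted. C35 would need gold-token and silver-badge (Rule 8), but silver-badge is never granted. silver-badge would need gold-token and C35 (Rule 3), but C35 is never granted.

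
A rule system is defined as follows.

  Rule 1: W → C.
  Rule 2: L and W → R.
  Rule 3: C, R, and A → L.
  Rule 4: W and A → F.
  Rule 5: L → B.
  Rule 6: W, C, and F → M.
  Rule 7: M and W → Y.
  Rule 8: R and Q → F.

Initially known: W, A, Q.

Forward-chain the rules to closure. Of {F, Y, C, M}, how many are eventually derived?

From W, Rule 1 gives C.
W and A hold, so F follows (Rule 4).
W, C, and F hold, so M follows (Rule 6).
From M and W, Rule 7 gives Y.
F: reached.
Y: reached.
C: reached.
M: reached.
All 4 are reached.

4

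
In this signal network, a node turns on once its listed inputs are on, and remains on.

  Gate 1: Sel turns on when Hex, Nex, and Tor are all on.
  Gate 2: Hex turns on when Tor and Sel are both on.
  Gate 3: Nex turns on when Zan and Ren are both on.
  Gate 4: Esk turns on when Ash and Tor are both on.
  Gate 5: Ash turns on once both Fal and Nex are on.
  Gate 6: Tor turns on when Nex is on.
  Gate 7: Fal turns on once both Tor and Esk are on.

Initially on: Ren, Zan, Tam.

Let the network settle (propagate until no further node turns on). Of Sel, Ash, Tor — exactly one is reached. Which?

Tor

Gate 3: Zan and Ren on → Nex on.
Nex is on, so Tor turns on (Gate 6).
Sel would need Hex, Nex, and Tor (Gate 1), but Hex never turns on. Ash would need Fal and Nex (Gate 5), but Fal never turns on.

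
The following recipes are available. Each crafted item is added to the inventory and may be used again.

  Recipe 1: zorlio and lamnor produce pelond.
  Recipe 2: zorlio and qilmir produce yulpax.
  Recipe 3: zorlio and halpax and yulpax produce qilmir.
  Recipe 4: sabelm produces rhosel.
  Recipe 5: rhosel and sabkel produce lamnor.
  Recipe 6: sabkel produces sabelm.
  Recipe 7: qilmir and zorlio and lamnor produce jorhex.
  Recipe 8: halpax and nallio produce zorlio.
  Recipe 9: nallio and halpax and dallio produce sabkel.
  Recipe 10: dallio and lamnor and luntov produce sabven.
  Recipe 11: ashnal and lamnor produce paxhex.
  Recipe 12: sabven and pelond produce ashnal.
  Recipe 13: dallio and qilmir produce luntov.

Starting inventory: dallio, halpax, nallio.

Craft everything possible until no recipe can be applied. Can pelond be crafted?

Yes

Using Recipe 9, nallio, halpax, and dallio make sabkel.
halpax and nallio → zorlio (Recipe 8).
Using Recipe 6, sabkel makes sabelm.
sabelm → rhosel (Recipe 4).
rhosel and sabkel → lamnor (Recipe 5).
zorlio and lamnor → pelond (Recipe 1).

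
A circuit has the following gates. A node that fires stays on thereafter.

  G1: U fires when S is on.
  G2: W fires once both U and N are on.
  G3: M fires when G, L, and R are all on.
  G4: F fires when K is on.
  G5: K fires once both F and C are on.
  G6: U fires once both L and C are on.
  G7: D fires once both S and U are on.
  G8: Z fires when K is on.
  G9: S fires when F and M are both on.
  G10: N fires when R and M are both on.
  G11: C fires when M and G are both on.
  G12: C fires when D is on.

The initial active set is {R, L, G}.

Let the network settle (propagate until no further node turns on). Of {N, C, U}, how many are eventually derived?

3

G3: G, L, and R on → M on.
M and G are on, so C fires (G11).
R and M are on, so N fires (G10).
G6: L and C on → U on.
N: reached.
C: reached.
U: reached.
All 3 are reached.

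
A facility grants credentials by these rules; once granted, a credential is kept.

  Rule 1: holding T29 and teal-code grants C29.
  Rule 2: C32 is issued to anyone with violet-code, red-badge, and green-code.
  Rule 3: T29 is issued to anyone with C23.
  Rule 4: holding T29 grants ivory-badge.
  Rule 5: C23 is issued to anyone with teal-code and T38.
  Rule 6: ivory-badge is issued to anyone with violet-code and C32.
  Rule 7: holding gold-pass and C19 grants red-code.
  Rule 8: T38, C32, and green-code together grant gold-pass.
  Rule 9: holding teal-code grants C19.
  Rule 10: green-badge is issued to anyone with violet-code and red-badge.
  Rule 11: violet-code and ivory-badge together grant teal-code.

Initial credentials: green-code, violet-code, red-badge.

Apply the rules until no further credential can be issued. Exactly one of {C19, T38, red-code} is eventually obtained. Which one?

C19

Holding violet-code, red-badge, and green-code grants C32 (Rule 2).
Holding violet-code and C32 grants ivory-badge (Rule 6).
Holding violet-code and ivory-badge grants teal-code (Rule 11).
Holding teal-code grants C19 (Rule 9).
red-code would need gold-pass and C19 (Rule 7), but gold-pass is never granted. No rule produces T38, and it is not given.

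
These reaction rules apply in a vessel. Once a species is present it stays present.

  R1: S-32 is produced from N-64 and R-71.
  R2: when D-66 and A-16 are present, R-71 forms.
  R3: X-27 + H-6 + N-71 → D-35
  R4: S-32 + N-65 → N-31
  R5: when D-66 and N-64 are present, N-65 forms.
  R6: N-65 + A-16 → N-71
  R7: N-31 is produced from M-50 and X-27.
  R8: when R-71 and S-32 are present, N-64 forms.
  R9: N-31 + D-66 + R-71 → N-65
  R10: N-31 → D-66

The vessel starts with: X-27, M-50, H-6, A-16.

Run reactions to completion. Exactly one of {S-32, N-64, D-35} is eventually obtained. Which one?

D-35

M-50 and X-27 present → N-31 forms (R7).
N-31 present → D-66 forms (R10).
D-66 and A-16 present → R-71 forms (R2).
N-31, D-66, and R-71 present → N-65 forms (R9).
N-65 and A-16 present → N-71 forms (R6).
X-27, H-6, and N-71 present → D-35 forms (R3).
N-64 would need R-71 and S-32 (R8), but S-32 never forms. S-32 would need N-64 and R-71 (R1), but N-64 never forms.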